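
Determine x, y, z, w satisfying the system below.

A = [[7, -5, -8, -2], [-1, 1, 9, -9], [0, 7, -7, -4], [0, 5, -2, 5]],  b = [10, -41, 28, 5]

Forward elimination on [A|b]:
R2 <- R2 - (-1/7)*R1:  [      0     2/7    55/7   -65/7  -277/7 ]
R3 <- R3 - (49/2)*R2:  [      0       0  -399/2   447/2  1995/2 ]
R4 <- R4 - (35/2)*R2:  [      0       0  -279/2   335/2  1395/2 ]
R4 <- R4 - (93/133)*R3:  [        0         0         0  1492/133         0 ]
Row echelon form:
[ 7   -5      -8        -2  |      10 ]
[ 0  2/7    55/7     -65/7  |  -277/7 ]
[ 0    0  -399/2     447/2  |  1995/2 ]
[ 0    0       0  1492/133  |       0 ]
Back-substitution:
w = (0) / (1492/133) = 0
z = (1995/2 - (447/2)*(0)) / (-399/2) = -5
y = (-277/7 - (55/7)*(-5) - (-65/7)*(0)) / (2/7) = -1
x = (10 - (-5)*(-1) - (-8)*(-5) - (-2)*(0)) / 7 = -5

(-5, -1, -5, 0)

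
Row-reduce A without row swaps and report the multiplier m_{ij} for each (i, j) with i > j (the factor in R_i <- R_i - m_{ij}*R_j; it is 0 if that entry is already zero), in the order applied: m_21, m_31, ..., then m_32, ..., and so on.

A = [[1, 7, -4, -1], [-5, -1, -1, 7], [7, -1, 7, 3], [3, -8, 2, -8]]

Forward elimination:
R2 <- R2 - (-5)*R1:  [   0   34  -21    2 ]
R3 <- R3 - (7)*R1:  [   0  -50   35   10 ]
R4 <- R4 - (3)*R1:  [   0  -29   14   -5 ]
R3 <- R3 - (-25/17)*R2:  [      0       0   70/17  220/17 ]
R4 <- R4 - (-29/34)*R2:  [       0        0  -133/34   -56/17 ]
R4 <- R4 - (-19/20)*R3:  [ 0  0  0  9 ]
Multipliers (in order of application): m_{21} = -5, m_{31} = 7, m_{41} = 3, m_{32} = -25/17, m_{42} = -29/34, m_{43} = -19/20

multipliers: -5, 7, 3, -25/17, -29/34, -19/20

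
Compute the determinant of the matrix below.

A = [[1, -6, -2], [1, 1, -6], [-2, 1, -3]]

det(A) = -93

Forward elimination:
R2 <- R2 - (1)*R1:  [  0   7  -4 ]
R3 <- R3 - (-2)*R1:  [   0  -11   -7 ]
R3 <- R3 - (-11/7)*R2:  [     0      0  -93/7 ]
Upper-triangular form:
[ 1  -6     -2 ]
[ 0   7     -4 ]
[ 0   0  -93/7 ]
det(A) = (-1)^0 * (1) * (7) * (-93/7) = -93  (0 row swaps -> sign +1)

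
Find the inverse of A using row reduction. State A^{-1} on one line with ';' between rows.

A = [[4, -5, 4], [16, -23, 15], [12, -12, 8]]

inverse = [-1/15 -2/15 17/60; 13/15 -4/15 1/15; 7/5 -1/5 -1/5]

Gauss-Jordan on [A | I]:
R1 <- (1/4)*R1:  [    1  -5/4     1  |   1/4     0     0 ]
R2 <- R2 - (16)*R1:  [  0  -3  -1  |  -4   1   0 ]
R3 <- R3 - (12)*R1:  [  0   3  -4  |  -3   0   1 ]
R2 <- (1/-3)*R2:  [    0     1   1/3  |   4/3  -1/3     0 ]
R1 <- R1 - (-5/4)*R2:  [     1      0  17/12  |  23/12  -5/12      0 ]
R3 <- R3 - (3)*R2:  [  0   0  -5  |  -7   1   1 ]
R3 <- (1/-5)*R3:  [    0     0     1  |   7/5  -1/5  -1/5 ]
R1 <- R1 - (17/12)*R3:  [     1      0      0  |  -1/15  -2/15  17/60 ]
R2 <- R2 - (1/3)*R3:  [     0      1      0  |  13/15  -4/15   1/15 ]
Right block of [I | A^{-1}] is the inverse:
[ -1/15  -2/15  17/60 ]
[ 13/15  -4/15   1/15 ]
[   7/5   -1/5   -1/5 ]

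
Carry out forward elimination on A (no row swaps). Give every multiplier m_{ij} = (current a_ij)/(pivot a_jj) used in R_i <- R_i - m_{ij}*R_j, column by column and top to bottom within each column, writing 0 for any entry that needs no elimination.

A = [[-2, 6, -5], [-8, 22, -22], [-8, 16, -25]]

Forward elimination:
R2 <- R2 - (4)*R1:  [  0  -2  -2 ]
R3 <- R3 - (4)*R1:  [  0  -8  -5 ]
R3 <- R3 - (4)*R2:  [ 0  0  3 ]
Multipliers (in order of application): m_{21} = 4, m_{31} = 4, m_{32} = 4

multipliers: 4, 4, 4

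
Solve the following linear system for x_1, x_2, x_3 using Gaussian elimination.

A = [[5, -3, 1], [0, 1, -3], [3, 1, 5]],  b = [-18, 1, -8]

Forward elimination on [A|b]:
R3 <- R3 - (3/5)*R1:  [    0  14/5  22/5  14/5 ]
R3 <- R3 - (14/5)*R2:  [    0     0  64/5     0 ]
Row echelon form:
[ 5  -3     1  |  -18 ]
[ 0   1    -3  |    1 ]
[ 0   0  64/5  |    0 ]
Back-substitution:
x_3 = (0) / (64/5) = 0
x_2 = (1 - (-3)*(0)) / 1 = 1
x_1 = (-18 - (-3)*(1) - (1)*(0)) / 5 = -3

(-3, 1, 0)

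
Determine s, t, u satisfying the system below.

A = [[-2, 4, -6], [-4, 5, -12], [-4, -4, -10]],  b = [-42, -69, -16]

(-1, -5, 4)

Forward elimination on [A|b]:
R2 <- R2 - (2)*R1:  [  0  -3   0  15 ]
R3 <- R3 - (2)*R1:  [   0  -12    2   68 ]
R3 <- R3 - (4)*R2:  [ 0  0  2  8 ]
Row echelon form:
[ -2   4  -6  |  -42 ]
[  0  -3   0  |   15 ]
[  0   0   2  |    8 ]
Back-substitution:
u = (8) / 2 = 4
t = (15) / -3 = -5
s = (-42 - (4)*(-5) - (-6)*(4)) / -2 = -1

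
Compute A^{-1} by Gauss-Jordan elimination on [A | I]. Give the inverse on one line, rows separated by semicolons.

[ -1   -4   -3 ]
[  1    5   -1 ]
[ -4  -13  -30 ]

Gauss-Jordan on [A | I]:
R1 <- (1/-1)*R1:  [  1   4   3  |  -1   0   0 ]
R2 <- R2 - (1)*R1:  [  0   1  -4  |   1   1   0 ]
R3 <- R3 - (-4)*R1:  [   0    3  -18  |   -4    0    1 ]
R1 <- R1 - (4)*R2:  [  1   0  19  |  -5  -4   0 ]
R3 <- R3 - (3)*R2:  [  0   0  -6  |  -7  -3   1 ]
R3 <- (1/-6)*R3:  [    0     0     1  |   7/6   1/2  -1/6 ]
R1 <- R1 - (19)*R3:  [      1       0       0  |  -163/6   -27/2    19/6 ]
R2 <- R2 - (-4)*R3:  [    0     1     0  |  17/3     3  -2/3 ]
Right block of [I | A^{-1}] is the inverse:
[ -163/6  -27/2  19/6 ]
[   17/3      3  -2/3 ]
[    7/6    1/2  -1/6 ]

inverse = [-163/6 -27/2 19/6; 17/3 3 -2/3; 7/6 1/2 -1/6]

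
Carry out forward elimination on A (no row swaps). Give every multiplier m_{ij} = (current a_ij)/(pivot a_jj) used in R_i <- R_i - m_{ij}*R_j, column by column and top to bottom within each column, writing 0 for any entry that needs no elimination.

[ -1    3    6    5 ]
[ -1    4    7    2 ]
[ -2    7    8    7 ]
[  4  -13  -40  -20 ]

multipliers: 1, 2, -4, 1, -1, 3

Forward elimination:
R2 <- R2 - (1)*R1:  [  0   1   1  -3 ]
R3 <- R3 - (2)*R1:  [  0   1  -4  -3 ]
R4 <- R4 - (-4)*R1:  [   0   -1  -16    0 ]
R3 <- R3 - (1)*R2:  [  0   0  -5   0 ]
R4 <- R4 - (-1)*R2:  [   0    0  -15   -3 ]
R4 <- R4 - (3)*R3:  [  0   0   0  -3 ]
Multipliers (in order of application): m_{21} = 1, m_{31} = 2, m_{41} = -4, m_{32} = 1, m_{42} = -1, m_{43} = 3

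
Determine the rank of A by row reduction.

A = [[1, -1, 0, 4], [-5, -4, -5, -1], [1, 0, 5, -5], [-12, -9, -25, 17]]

rank(A) = 3

Row reduction:
R2 <- R2 - (-5)*R1:  [  0  -9  -5  19 ]
R3 <- R3 - (1)*R1:  [  0   1   5  -9 ]
R4 <- R4 - (-12)*R1:  [   0  -21  -25   65 ]
R3 <- R3 - (-1/9)*R2:  [     0      0   40/9  -62/9 ]
R4 <- R4 - (7/3)*R2:  [     0      0  -40/3   62/3 ]
R4 <- R4 - (-3)*R3:  [ 0  0  0  0 ]
Row echelon form:
[ 1  -1     0      4 ]
[ 0  -9    -5     19 ]
[ 0   0  40/9  -62/9 ]
[ 0   0     0      0 ]
Nonzero rows / pivot columns: 3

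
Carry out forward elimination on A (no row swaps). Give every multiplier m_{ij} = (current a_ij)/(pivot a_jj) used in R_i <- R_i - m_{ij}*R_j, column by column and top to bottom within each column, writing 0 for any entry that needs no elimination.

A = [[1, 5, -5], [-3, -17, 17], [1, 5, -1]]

Forward elimination:
R2 <- R2 - (-3)*R1:  [  0  -2   2 ]
R3 <- R3 - (1)*R1:  [ 0  0  4 ]
R3: entry in column 2 is already 0 -> m_{32} = 0 (no row operation needed)
Multipliers (in order of application): m_{21} = -3, m_{31} = 1, m_{32} = 0

multipliers: -3, 1, 0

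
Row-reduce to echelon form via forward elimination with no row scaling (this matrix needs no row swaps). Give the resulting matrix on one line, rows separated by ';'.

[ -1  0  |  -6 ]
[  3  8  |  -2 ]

Forward elimination:
R2 <- R2 - (-3)*R1:  [   0    8  -20 ]
Row echelon form:
[ -1  0  |   -6 ]
[  0  8  |  -20 ]

REF = [-1 0 -6; 0 8 -20]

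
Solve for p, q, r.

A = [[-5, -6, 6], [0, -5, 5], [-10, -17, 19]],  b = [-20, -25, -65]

(-2, 5, 0)

Forward elimination on [A|b]:
R3 <- R3 - (2)*R1:  [   0   -5    7  -25 ]
R3 <- R3 - (1)*R2:  [ 0  0  2  0 ]
Row echelon form:
[ -5  -6  6  |  -20 ]
[  0  -5  5  |  -25 ]
[  0   0  2  |    0 ]
Back-substitution:
r = (0) / 2 = 0
q = (-25 - (5)*(0)) / -5 = 5
p = (-20 - (-6)*(5) - (6)*(0)) / -5 = -2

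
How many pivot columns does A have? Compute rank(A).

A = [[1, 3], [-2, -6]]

Row reduction:
R2 <- R2 - (-2)*R1:  [ 0  0 ]
Row echelon form:
[ 1  3 ]
[ 0  0 ]
Nonzero rows / pivot columns: 1

rank(A) = 1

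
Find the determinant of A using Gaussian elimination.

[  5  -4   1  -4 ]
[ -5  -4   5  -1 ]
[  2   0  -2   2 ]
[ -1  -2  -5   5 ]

Forward elimination:
R2 <- R2 - (-1)*R1:  [  0  -8   6  -5 ]
R3 <- R3 - (2/5)*R1:  [     0    8/5  -12/5   18/5 ]
R4 <- R4 - (-1/5)*R1:  [     0  -14/5  -24/5   21/5 ]
R3 <- R3 - (-1/5)*R2:  [    0     0  -6/5  13/5 ]
R4 <- R4 - (7/20)*R2:  [      0       0  -69/10  119/20 ]
R4 <- R4 - (23/4)*R3:  [  0   0   0  -9 ]
Upper-triangular form:
[ 5  -4     1    -4 ]
[ 0  -8     6    -5 ]
[ 0   0  -6/5  13/5 ]
[ 0   0     0    -9 ]
det(A) = (-1)^0 * (5) * (-8) * (-6/5) * (-9) = -432  (0 row swaps -> sign +1)

det(A) = -432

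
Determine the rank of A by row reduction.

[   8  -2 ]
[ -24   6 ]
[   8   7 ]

rank(A) = 2

Row reduction:
R2 <- R2 - (-3)*R1:  [ 0  0 ]
R3 <- R3 - (1)*R1:  [ 0  9 ]
R2 <-> R3   (pivot in column 2 was zero)
[ 8  -2 ]
[ 0   9 ]
[ 0   0 ]
Row echelon form:
[ 8  -2 ]
[ 0   9 ]
[ 0   0 ]
Nonzero rows / pivot columns: 2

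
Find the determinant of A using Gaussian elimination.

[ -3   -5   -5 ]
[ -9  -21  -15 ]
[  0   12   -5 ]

det(A) = -90

Forward elimination:
R2 <- R2 - (3)*R1:  [  0  -6   0 ]
R3 <- R3 - (-2)*R2:  [  0   0  -5 ]
Upper-triangular form:
[ -3  -5  -5 ]
[  0  -6   0 ]
[  0   0  -5 ]
det(A) = (-1)^0 * (-3) * (-6) * (-5) = -90  (0 row swaps -> sign +1)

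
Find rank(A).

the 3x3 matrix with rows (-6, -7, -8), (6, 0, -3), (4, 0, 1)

Row reduction:
R2 <- R2 - (-1)*R1:  [   0   -7  -11 ]
R3 <- R3 - (-2/3)*R1:  [     0  -14/3  -13/3 ]
R3 <- R3 - (2/3)*R2:  [ 0  0  3 ]
Row echelon form:
[ -6  -7   -8 ]
[  0  -7  -11 ]
[  0   0    3 ]
Nonzero rows / pivot columns: 3

rank(A) = 3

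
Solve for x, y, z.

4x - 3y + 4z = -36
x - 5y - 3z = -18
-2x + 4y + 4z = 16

Forward elimination on [A|b]:
R2 <- R2 - (1/4)*R1:  [     0  -17/4     -4     -9 ]
R3 <- R3 - (-1/2)*R1:  [   0  5/2    6   -2 ]
R3 <- R3 - (-10/17)*R2:  [       0        0    62/17  -124/17 ]
Row echelon form:
[ 4     -3      4  |      -36 ]
[ 0  -17/4     -4  |       -9 ]
[ 0      0  62/17  |  -124/17 ]
Back-substitution:
z = (-124/17) / (62/17) = -2
y = (-9 - (-4)*(-2)) / (-17/4) = 4
x = (-36 - (-3)*(4) - (4)*(-2)) / 4 = -4

(-4, 4, -2)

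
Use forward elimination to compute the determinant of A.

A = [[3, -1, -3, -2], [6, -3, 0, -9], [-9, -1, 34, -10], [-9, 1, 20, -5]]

Forward elimination:
R2 <- R2 - (2)*R1:  [  0  -1   6  -5 ]
R3 <- R3 - (-3)*R1:  [   0   -4   25  -16 ]
R4 <- R4 - (-3)*R1:  [   0   -2   11  -11 ]
R3 <- R3 - (4)*R2:  [ 0  0  1  4 ]
R4 <- R4 - (2)*R2:  [  0   0  -1  -1 ]
R4 <- R4 - (-1)*R3:  [ 0  0  0  3 ]
Upper-triangular form:
[ 3  -1  -3  -2 ]
[ 0  -1   6  -5 ]
[ 0   0   1   4 ]
[ 0   0   0   3 ]
det(A) = (-1)^0 * (3) * (-1) * (1) * (3) = -9  (0 row swaps -> sign +1)

det(A) = -9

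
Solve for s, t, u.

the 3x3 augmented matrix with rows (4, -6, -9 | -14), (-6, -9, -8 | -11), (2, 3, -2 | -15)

(1, -3, 4)

Forward elimination on [A|b]:
R2 <- R2 - (-3/2)*R1:  [     0    -18  -43/2    -32 ]
R3 <- R3 - (1/2)*R1:  [   0    6  5/2   -8 ]
R3 <- R3 - (-1/3)*R2:  [     0      0  -14/3  -56/3 ]
Row echelon form:
[ 4   -6     -9  |    -14 ]
[ 0  -18  -43/2  |    -32 ]
[ 0    0  -14/3  |  -56/3 ]
Back-substitution:
u = (-56/3) / (-14/3) = 4
t = (-32 - (-43/2)*(4)) / -18 = -3
s = (-14 - (-6)*(-3) - (-9)*(4)) / 4 = 1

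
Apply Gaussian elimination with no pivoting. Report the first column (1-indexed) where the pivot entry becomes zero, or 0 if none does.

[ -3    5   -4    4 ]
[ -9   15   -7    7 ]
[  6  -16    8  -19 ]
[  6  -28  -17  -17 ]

Naive forward elimination:
R2 <- R2 - (3)*R1:  [  0   0   5  -5 ]
R3 <- R3 - (-2)*R1:  [   0   -6    0  -11 ]
R4 <- R4 - (-2)*R1:  [   0  -18  -25   -9 ]
Matrix at this point:
[ -3    5   -4    4 ]
[  0    0    5   -5 ]
[  0   -6    0  -11 ]
[  0  -18  -25   -9 ]
Pivot entry (2,2) is zero but row 3 has -6 in column 2 -> naive elimination stops; a row interchange (e.g. R2 <-> R3) would be required here.

first zero-pivot column = 2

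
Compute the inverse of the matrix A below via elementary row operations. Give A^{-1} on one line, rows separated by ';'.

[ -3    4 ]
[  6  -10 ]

inverse = [-5/3 -2/3; -1 -1/2]

Gauss-Jordan on [A | I]:
R1 <- (1/-3)*R1:  [    1  -4/3  |  -1/3     0 ]
R2 <- R2 - (6)*R1:  [  0  -2  |   2   1 ]
R2 <- (1/-2)*R2:  [    0     1  |    -1  -1/2 ]
R1 <- R1 - (-4/3)*R2:  [    1     0  |  -5/3  -2/3 ]
Right block of [I | A^{-1}] is the inverse:
[ -5/3  -2/3 ]
[   -1  -1/2 ]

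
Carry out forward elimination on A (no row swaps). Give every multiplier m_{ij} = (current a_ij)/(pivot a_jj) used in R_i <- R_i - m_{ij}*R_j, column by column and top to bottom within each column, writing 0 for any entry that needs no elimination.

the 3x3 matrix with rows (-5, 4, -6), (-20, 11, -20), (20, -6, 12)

Forward elimination:
R2 <- R2 - (4)*R1:  [  0  -5   4 ]
R3 <- R3 - (-4)*R1:  [   0   10  -12 ]
R3 <- R3 - (-2)*R2:  [  0   0  -4 ]
Multipliers (in order of application): m_{21} = 4, m_{31} = -4, m_{32} = -2

multipliers: 4, -4, -2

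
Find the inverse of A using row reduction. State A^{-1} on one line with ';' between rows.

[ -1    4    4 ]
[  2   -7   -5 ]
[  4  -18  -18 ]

Gauss-Jordan on [A | I]:
R1 <- (1/-1)*R1:  [  1  -4  -4  |  -1   0   0 ]
R2 <- R2 - (2)*R1:  [ 0  1  3  |  2  1  0 ]
R3 <- R3 - (4)*R1:  [  0  -2  -2  |   4   0   1 ]
R1 <- R1 - (-4)*R2:  [ 1  0  8  |  7  4  0 ]
R3 <- R3 - (-2)*R2:  [ 0  0  4  |  8  2  1 ]
R3 <- (1/4)*R3:  [   0    0    1  |    2  1/2  1/4 ]
R1 <- R1 - (8)*R3:  [  1   0   0  |  -9   0  -2 ]
R2 <- R2 - (3)*R3:  [    0     1     0  |    -4  -1/2  -3/4 ]
Right block of [I | A^{-1}] is the inverse:
[ -9     0    -2 ]
[ -4  -1/2  -3/4 ]
[  2   1/2   1/4 ]

inverse = [-9 0 -2; -4 -1/2 -3/4; 2 1/2 1/4]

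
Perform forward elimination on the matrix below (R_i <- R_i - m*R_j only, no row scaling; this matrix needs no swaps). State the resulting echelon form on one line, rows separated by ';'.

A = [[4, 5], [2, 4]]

REF = [4 5; 0 3/2]

Forward elimination:
R2 <- R2 - (1/2)*R1:  [   0  3/2 ]
Row echelon form:
[ 4    5 ]
[ 0  3/2 ]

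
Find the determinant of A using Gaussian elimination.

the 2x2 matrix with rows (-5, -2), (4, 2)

Forward elimination:
R2 <- R2 - (-4/5)*R1:  [   0  2/5 ]
Upper-triangular form:
[ -5   -2 ]
[  0  2/5 ]
det(A) = (-1)^0 * (-5) * (2/5) = -2  (0 row swaps -> sign +1)

det(A) = -2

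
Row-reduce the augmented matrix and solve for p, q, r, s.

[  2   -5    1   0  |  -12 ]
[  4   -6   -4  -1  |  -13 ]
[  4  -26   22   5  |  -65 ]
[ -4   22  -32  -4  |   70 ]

(-3, 1, -1, -1)

Forward elimination on [A|b]:
R2 <- R2 - (2)*R1:  [  0   4  -6  -1  11 ]
R3 <- R3 - (2)*R1:  [   0  -16   20    5  -41 ]
R4 <- R4 - (-2)*R1:  [   0   12  -30   -4   46 ]
R3 <- R3 - (-4)*R2:  [  0   0  -4   1   3 ]
R4 <- R4 - (3)*R2:  [   0    0  -12   -1   13 ]
R4 <- R4 - (3)*R3:  [  0   0   0  -4   4 ]
Row echelon form:
[ 2  -5   1   0  |  -12 ]
[ 0   4  -6  -1  |   11 ]
[ 0   0  -4   1  |    3 ]
[ 0   0   0  -4  |    4 ]
Back-substitution:
s = (4) / -4 = -1
r = (3 - (1)*(-1)) / -4 = -1
q = (11 - (-6)*(-1) - (-1)*(-1)) / 4 = 1
p = (-12 - (-5)*(1) - (1)*(-1)) / 2 = -3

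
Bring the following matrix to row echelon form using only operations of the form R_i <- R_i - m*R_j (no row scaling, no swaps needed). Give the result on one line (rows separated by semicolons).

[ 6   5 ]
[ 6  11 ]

Forward elimination:
R2 <- R2 - (1)*R1:  [ 0  6 ]
Row echelon form:
[ 6  5 ]
[ 0  6 ]

REF = [6 5; 0 6]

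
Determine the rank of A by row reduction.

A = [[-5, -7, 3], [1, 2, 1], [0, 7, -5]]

Row reduction:
R2 <- R2 - (-1/5)*R1:  [   0  3/5  8/5 ]
R3 <- R3 - (35/3)*R2:  [     0      0  -71/3 ]
Row echelon form:
[ -5   -7      3 ]
[  0  3/5    8/5 ]
[  0    0  -71/3 ]
Nonzero rows / pivot columns: 3

rank(A) = 3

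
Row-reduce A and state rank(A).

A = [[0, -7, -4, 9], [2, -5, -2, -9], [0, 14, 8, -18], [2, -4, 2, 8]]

Row reduction:
R1 <-> R2   (pivot in column 1 was zero)
[ 2  -5  -2   -9 ]
[ 0  -7  -4    9 ]
[ 0  14   8  -18 ]
[ 2  -4   2    8 ]
R4 <- R4 - (1)*R1:  [  0   1   4  17 ]
R3 <- R3 - (-2)*R2:  [ 0  0  0  0 ]
R4 <- R4 - (-1/7)*R2:  [     0      0   24/7  128/7 ]
R3 <-> R4   (pivot in column 3 was zero)
[ 2  -5    -2     -9 ]
[ 0  -7    -4      9 ]
[ 0   0  24/7  128/7 ]
[ 0   0     0      0 ]
Row echelon form:
[ 2  -5    -2     -9 ]
[ 0  -7    -4      9 ]
[ 0   0  24/7  128/7 ]
[ 0   0     0      0 ]
Nonzero rows / pivot columns: 3

rank(A) = 3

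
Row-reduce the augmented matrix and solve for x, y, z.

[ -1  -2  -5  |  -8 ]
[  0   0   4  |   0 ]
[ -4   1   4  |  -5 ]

Forward elimination on [A|b]:
R3 <- R3 - (4)*R1:  [  0   9  24  27 ]
R2 <-> R3   (pivot in column 2 was zero)
[ -1  -2  -5  -8 ]
[  0   9  24  27 ]
[  0   0   4   0 ]
Row echelon form:
[ -1  -2  -5  |  -8 ]
[  0   9  24  |  27 ]
[  0   0   4  |   0 ]
Back-substitution:
z = (0) / 4 = 0
y = (27 - (24)*(0)) / 9 = 3
x = (-8 - (-2)*(3) - (-5)*(0)) / -1 = 2

(2, 3, 0)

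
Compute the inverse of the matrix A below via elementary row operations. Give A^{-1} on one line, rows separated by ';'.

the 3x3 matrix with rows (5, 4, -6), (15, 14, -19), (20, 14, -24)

inverse = [7 -6/5 -4/5; 2 0 -1/2; 7 -1 -1]

Gauss-Jordan on [A | I]:
R1 <- (1/5)*R1:  [    1   4/5  -6/5  |   1/5     0     0 ]
R2 <- R2 - (15)*R1:  [  0   2  -1  |  -3   1   0 ]
R3 <- R3 - (20)*R1:  [  0  -2   0  |  -4   0   1 ]
R2 <- (1/2)*R2:  [    0     1  -1/2  |  -3/2   1/2     0 ]
R1 <- R1 - (4/5)*R2:  [    1     0  -4/5  |   7/5  -2/5     0 ]
R3 <- R3 - (-2)*R2:  [  0   0  -1  |  -7   1   1 ]
R3 <- (1/-1)*R3:  [  0   0   1  |   7  -1  -1 ]
R1 <- R1 - (-4/5)*R3:  [    1     0     0  |     7  -6/5  -4/5 ]
R2 <- R2 - (-1/2)*R3:  [    0     1     0  |     2     0  -1/2 ]
Right block of [I | A^{-1}] is the inverse:
[ 7  -6/5  -4/5 ]
[ 2     0  -1/2 ]
[ 7    -1    -1 ]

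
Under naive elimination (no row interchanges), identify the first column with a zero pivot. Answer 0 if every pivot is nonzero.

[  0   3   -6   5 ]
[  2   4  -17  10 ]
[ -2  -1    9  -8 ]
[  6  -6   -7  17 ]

Naive forward elimination:
Pivot entry (1,1) is zero but row 2 has 2 in column 1 -> naive elimination stops; a row interchange (e.g. R1 <-> R2) would be required here.

first zero-pivot column = 1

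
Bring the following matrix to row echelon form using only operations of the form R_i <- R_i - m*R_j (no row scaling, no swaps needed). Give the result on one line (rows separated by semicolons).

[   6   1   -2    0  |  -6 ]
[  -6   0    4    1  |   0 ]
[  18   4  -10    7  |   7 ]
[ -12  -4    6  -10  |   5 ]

Forward elimination:
R2 <- R2 - (-1)*R1:  [  0   1   2   1  -6 ]
R3 <- R3 - (3)*R1:  [  0   1  -4   7  25 ]
R4 <- R4 - (-2)*R1:  [   0   -2    2  -10   -7 ]
R3 <- R3 - (1)*R2:  [  0   0  -6   6  31 ]
R4 <- R4 - (-2)*R2:  [   0    0    6   -8  -19 ]
R4 <- R4 - (-1)*R3:  [  0   0   0  -2  12 ]
Row echelon form:
[ 6  1  -2   0  |  -6 ]
[ 0  1   2   1  |  -6 ]
[ 0  0  -6   6  |  31 ]
[ 0  0   0  -2  |  12 ]

REF = [6 1 -2 0 -6; 0 1 2 1 -6; 0 0 -6 6 31; 0 0 0 -2 12]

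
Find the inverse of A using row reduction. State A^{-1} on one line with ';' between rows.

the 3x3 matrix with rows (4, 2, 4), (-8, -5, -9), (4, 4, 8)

Gauss-Jordan on [A | I]:
R1 <- (1/4)*R1:  [   1  1/2    1  |  1/4    0    0 ]
R2 <- R2 - (-8)*R1:  [  0  -1  -1  |   2   1   0 ]
R3 <- R3 - (4)*R1:  [  0   2   4  |  -1   0   1 ]
R2 <- (1/-1)*R2:  [  0   1   1  |  -2  -1   0 ]
R1 <- R1 - (1/2)*R2:  [   1    0  1/2  |  5/4  1/2    0 ]
R3 <- R3 - (2)*R2:  [ 0  0  2  |  3  2  1 ]
R3 <- (1/2)*R3:  [   0    0    1  |  3/2    1  1/2 ]
R1 <- R1 - (1/2)*R3:  [    1     0     0  |   1/2     0  -1/4 ]
R2 <- R2 - (1)*R3:  [    0     1     0  |  -7/2    -2  -1/2 ]
Right block of [I | A^{-1}] is the inverse:
[  1/2   0  -1/4 ]
[ -7/2  -2  -1/2 ]
[  3/2   1   1/2 ]

inverse = [1/2 0 -1/4; -7/2 -2 -1/2; 3/2 1 1/2]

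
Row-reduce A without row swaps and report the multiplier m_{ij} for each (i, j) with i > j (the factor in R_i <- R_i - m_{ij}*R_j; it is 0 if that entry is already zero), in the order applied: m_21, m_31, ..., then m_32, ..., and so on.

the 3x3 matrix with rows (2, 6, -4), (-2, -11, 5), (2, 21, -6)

Forward elimination:
R2 <- R2 - (-1)*R1:  [  0  -5   1 ]
R3 <- R3 - (1)*R1:  [  0  15  -2 ]
R3 <- R3 - (-3)*R2:  [ 0  0  1 ]
Multipliers (in order of application): m_{21} = -1, m_{31} = 1, m_{32} = -3

multipliers: -1, 1, -3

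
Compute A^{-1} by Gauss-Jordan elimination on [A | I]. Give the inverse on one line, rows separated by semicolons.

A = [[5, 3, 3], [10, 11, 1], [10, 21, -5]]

Gauss-Jordan on [A | I]:
R1 <- (1/5)*R1:  [   1  3/5  3/5  |  1/5    0    0 ]
R2 <- R2 - (10)*R1:  [  0   5  -5  |  -2   1   0 ]
R3 <- R3 - (10)*R1:  [   0   15  -11  |   -2    0    1 ]
R2 <- (1/5)*R2:  [    0     1    -1  |  -2/5   1/5     0 ]
R1 <- R1 - (3/5)*R2:  [     1      0    6/5  |  11/25  -3/25      0 ]
R3 <- R3 - (15)*R2:  [  0   0   4  |   4  -3   1 ]
R3 <- (1/4)*R3:  [    0     0     1  |     1  -3/4   1/4 ]
R1 <- R1 - (6/5)*R3:  [      1       0       0  |  -19/25   39/50   -3/10 ]
R2 <- R2 - (-1)*R3:  [      0       1       0  |     3/5  -11/20     1/4 ]
Right block of [I | A^{-1}] is the inverse:
[ -19/25   39/50  -3/10 ]
[    3/5  -11/20    1/4 ]
[      1    -3/4    1/4 ]

inverse = [-19/25 39/50 -3/10; 3/5 -11/20 1/4; 1 -3/4 1/4]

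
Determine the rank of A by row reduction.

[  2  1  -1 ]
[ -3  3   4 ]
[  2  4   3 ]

rank(A) = 3

Row reduction:
R2 <- R2 - (-3/2)*R1:  [   0  9/2  5/2 ]
R3 <- R3 - (1)*R1:  [ 0  3  4 ]
R3 <- R3 - (2/3)*R2:  [   0    0  7/3 ]
Row echelon form:
[ 2    1   -1 ]
[ 0  9/2  5/2 ]
[ 0    0  7/3 ]
Nonzero rows / pivot columns: 3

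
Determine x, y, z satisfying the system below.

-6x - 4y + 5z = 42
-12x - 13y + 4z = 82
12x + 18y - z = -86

(-4, -2, 2)

Forward elimination on [A|b]:
R2 <- R2 - (2)*R1:  [  0  -5  -6  -2 ]
R3 <- R3 - (-2)*R1:  [  0  10   9  -2 ]
R3 <- R3 - (-2)*R2:  [  0   0  -3  -6 ]
Row echelon form:
[ -6  -4   5  |  42 ]
[  0  -5  -6  |  -2 ]
[  0   0  -3  |  -6 ]
Back-substitution:
z = (-6) / -3 = 2
y = (-2 - (-6)*(2)) / -5 = -2
x = (42 - (-4)*(-2) - (5)*(2)) / -6 = -4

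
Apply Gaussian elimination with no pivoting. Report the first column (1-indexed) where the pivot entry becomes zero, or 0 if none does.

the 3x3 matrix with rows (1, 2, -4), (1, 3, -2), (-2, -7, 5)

first zero-pivot column = 0

Naive forward elimination:
R2 <- R2 - (1)*R1:  [ 0  1  2 ]
R3 <- R3 - (-2)*R1:  [  0  -3  -3 ]
R3 <- R3 - (-3)*R2:  [ 0  0  3 ]
All pivots nonzero; naive elimination completes without hitting a zero pivot.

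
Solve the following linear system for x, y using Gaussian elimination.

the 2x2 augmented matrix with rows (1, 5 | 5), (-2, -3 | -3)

(0, 1)

Forward elimination on [A|b]:
R2 <- R2 - (-2)*R1:  [ 0  7  7 ]
Row echelon form:
[ 1  5  |  5 ]
[ 0  7  |  7 ]
Back-substitution:
y = (7) / 7 = 1
x = (5 - (5)*(1)) / 1 = 0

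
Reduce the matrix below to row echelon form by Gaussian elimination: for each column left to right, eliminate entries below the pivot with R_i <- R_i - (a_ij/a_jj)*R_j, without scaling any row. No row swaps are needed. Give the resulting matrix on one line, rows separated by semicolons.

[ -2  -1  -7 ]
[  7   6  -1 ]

REF = [-2 -1 -7; 0 5/2 -51/2]

Forward elimination:
R2 <- R2 - (-7/2)*R1:  [     0    5/2  -51/2 ]
Row echelon form:
[ -2   -1     -7 ]
[  0  5/2  -51/2 ]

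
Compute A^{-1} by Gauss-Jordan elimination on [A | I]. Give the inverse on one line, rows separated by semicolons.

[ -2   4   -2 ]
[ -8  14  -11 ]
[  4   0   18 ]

Gauss-Jordan on [A | I]:
R1 <- (1/-2)*R1:  [    1    -2     1  |  -1/2     0     0 ]
R2 <- R2 - (-8)*R1:  [  0  -2  -3  |  -4   1   0 ]
R3 <- R3 - (4)*R1:  [  0   8  14  |   2   0   1 ]
R2 <- (1/-2)*R2:  [    0     1   3/2  |     2  -1/2     0 ]
R1 <- R1 - (-2)*R2:  [   1    0    4  |  7/2   -1    0 ]
R3 <- R3 - (8)*R2:  [   0    0    2  |  -14    4    1 ]
R3 <- (1/2)*R3:  [   0    0    1  |   -7    2  1/2 ]
R1 <- R1 - (4)*R3:  [    1     0     0  |  63/2    -9    -2 ]
R2 <- R2 - (3/2)*R3:  [    0     1     0  |  25/2  -7/2  -3/4 ]
Right block of [I | A^{-1}] is the inverse:
[ 63/2    -9    -2 ]
[ 25/2  -7/2  -3/4 ]
[   -7     2   1/2 ]

inverse = [63/2 -9 -2; 25/2 -7/2 -3/4; -7 2 1/2]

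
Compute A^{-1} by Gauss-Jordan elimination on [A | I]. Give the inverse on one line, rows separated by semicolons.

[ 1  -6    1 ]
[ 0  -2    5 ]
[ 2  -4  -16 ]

Gauss-Jordan on [A | I]:
R3 <- R3 - (2)*R1:  [   0    8  -18  |   -2    0    1 ]
R2 <- (1/-2)*R2:  [    0     1  -5/2  |     0  -1/2     0 ]
R1 <- R1 - (-6)*R2:  [   1    0  -14  |    1   -3    0 ]
R3 <- R3 - (8)*R2:  [  0   0   2  |  -2   4   1 ]
R3 <- (1/2)*R3:  [   0    0    1  |   -1    2  1/2 ]
R1 <- R1 - (-14)*R3:  [   1    0    0  |  -13   25    7 ]
R2 <- R2 - (-5/2)*R3:  [    0     1     0  |  -5/2   9/2   5/4 ]
Right block of [I | A^{-1}] is the inverse:
[  -13   25    7 ]
[ -5/2  9/2  5/4 ]
[   -1    2  1/2 ]

inverse = [-13 25 7; -5/2 9/2 5/4; -1 2 1/2]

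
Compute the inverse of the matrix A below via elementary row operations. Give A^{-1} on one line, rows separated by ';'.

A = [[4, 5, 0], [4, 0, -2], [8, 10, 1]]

Gauss-Jordan on [A | I]:
R1 <- (1/4)*R1:  [   1  5/4    0  |  1/4    0    0 ]
R2 <- R2 - (4)*R1:  [  0  -5  -2  |  -1   1   0 ]
R3 <- R3 - (8)*R1:  [  0   0   1  |  -2   0   1 ]
R2 <- (1/-5)*R2:  [    0     1   2/5  |   1/5  -1/5     0 ]
R1 <- R1 - (5/4)*R2:  [    1     0  -1/2  |     0   1/4     0 ]
R1 <- R1 - (-1/2)*R3:  [   1    0    0  |   -1  1/4  1/2 ]
R2 <- R2 - (2/5)*R3:  [    0     1     0  |     1  -1/5  -2/5 ]
Right block of [I | A^{-1}] is the inverse:
[ -1   1/4   1/2 ]
[  1  -1/5  -2/5 ]
[ -2     0     1 ]

inverse = [-1 1/4 1/2; 1 -1/5 -2/5; -2 0 1]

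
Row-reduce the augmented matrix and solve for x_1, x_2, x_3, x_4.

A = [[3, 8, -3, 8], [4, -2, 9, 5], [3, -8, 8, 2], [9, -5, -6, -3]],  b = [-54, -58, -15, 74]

(1, -4, -5, -5)

Forward elimination on [A|b]:
R2 <- R2 - (4/3)*R1:  [     0  -38/3     13  -17/3     14 ]
R3 <- R3 - (1)*R1:  [   0  -16   11   -6   39 ]
R4 <- R4 - (3)*R1:  [   0  -29    3  -27  236 ]
R3 <- R3 - (24/19)*R2:  [       0        0  -103/19    22/19   405/19 ]
R4 <- R4 - (87/38)*R2:  [        0         0  -1017/38   -533/38   3875/19 ]
R4 <- R4 - (1017/206)*R3:  [         0          0          0  -4067/206  20335/206 ]
Row echelon form:
[ 3      8       -3          8  |        -54 ]
[ 0  -38/3       13      -17/3  |         14 ]
[ 0      0  -103/19      22/19  |     405/19 ]
[ 0      0        0  -4067/206  |  20335/206 ]
Back-substitution:
x_4 = (20335/206) / (-4067/206) = -5
x_3 = (405/19 - (22/19)*(-5)) / (-103/19) = -5
x_2 = (14 - (13)*(-5) - (-17/3)*(-5)) / (-38/3) = -4
x_1 = (-54 - (8)*(-4) - (-3)*(-5) - (8)*(-5)) / 3 = 1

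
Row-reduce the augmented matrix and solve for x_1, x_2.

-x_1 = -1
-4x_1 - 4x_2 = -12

(1, 2)

Forward elimination on [A|b]:
R2 <- R2 - (4)*R1:  [  0  -4  -8 ]
Row echelon form:
[ -1   0  |  -1 ]
[  0  -4  |  -8 ]
Back-substitution:
x_2 = (-8) / -4 = 2
x_1 = (-1) / -1 = 1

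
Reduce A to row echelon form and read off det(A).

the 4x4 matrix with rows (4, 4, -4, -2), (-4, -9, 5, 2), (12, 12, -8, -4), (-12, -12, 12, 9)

Forward elimination:
R2 <- R2 - (-1)*R1:  [  0  -5   1   0 ]
R3 <- R3 - (3)*R1:  [ 0  0  4  2 ]
R4 <- R4 - (-3)*R1:  [ 0  0  0  3 ]
Upper-triangular form:
[ 4   4  -4  -2 ]
[ 0  -5   1   0 ]
[ 0   0   4   2 ]
[ 0   0   0   3 ]
det(A) = (-1)^0 * (4) * (-5) * (4) * (3) = -240  (0 row swaps -> sign +1)

det(A) = -240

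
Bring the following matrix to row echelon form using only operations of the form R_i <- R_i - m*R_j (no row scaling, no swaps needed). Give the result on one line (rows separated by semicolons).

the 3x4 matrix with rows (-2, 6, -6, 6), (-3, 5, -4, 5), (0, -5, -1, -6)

REF = [-2 6 -6 6; 0 -4 5 -4; 0 0 -29/4 -1]

Forward elimination:
R2 <- R2 - (3/2)*R1:  [  0  -4   5  -4 ]
R3 <- R3 - (5/4)*R2:  [     0      0  -29/4     -1 ]
Row echelon form:
[ -2   6     -6   6 ]
[  0  -4      5  -4 ]
[  0   0  -29/4  -1 ]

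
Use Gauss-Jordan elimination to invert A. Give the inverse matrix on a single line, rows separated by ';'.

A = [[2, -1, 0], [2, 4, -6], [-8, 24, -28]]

inverse = [-4/5 7/10 -3/20; -13/5 7/5 -3/10; -2 1 -1/4]

Gauss-Jordan on [A | I]:
R1 <- (1/2)*R1:  [    1  -1/2     0  |   1/2     0     0 ]
R2 <- R2 - (2)*R1:  [  0   5  -6  |  -1   1   0 ]
R3 <- R3 - (-8)*R1:  [   0   20  -28  |    4    0    1 ]
R2 <- (1/5)*R2:  [    0     1  -6/5  |  -1/5   1/5     0 ]
R1 <- R1 - (-1/2)*R2:  [    1     0  -3/5  |   2/5  1/10     0 ]
R3 <- R3 - (20)*R2:  [  0   0  -4  |   8  -4   1 ]
R3 <- (1/-4)*R3:  [    0     0     1  |    -2     1  -1/4 ]
R1 <- R1 - (-3/5)*R3:  [     1      0      0  |   -4/5   7/10  -3/20 ]
R2 <- R2 - (-6/5)*R3:  [     0      1      0  |  -13/5    7/5  -3/10 ]
Right block of [I | A^{-1}] is the inverse:
[  -4/5  7/10  -3/20 ]
[ -13/5   7/5  -3/10 ]
[    -2     1   -1/4 ]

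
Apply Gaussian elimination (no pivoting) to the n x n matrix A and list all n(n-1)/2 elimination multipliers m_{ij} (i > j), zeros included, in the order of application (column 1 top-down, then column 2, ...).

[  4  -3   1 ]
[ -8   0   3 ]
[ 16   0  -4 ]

Forward elimination:
R2 <- R2 - (-2)*R1:  [  0  -6   5 ]
R3 <- R3 - (4)*R1:  [  0  12  -8 ]
R3 <- R3 - (-2)*R2:  [ 0  0  2 ]
Multipliers (in order of application): m_{21} = -2, m_{31} = 4, m_{32} = -2

multipliers: -2, 4, -2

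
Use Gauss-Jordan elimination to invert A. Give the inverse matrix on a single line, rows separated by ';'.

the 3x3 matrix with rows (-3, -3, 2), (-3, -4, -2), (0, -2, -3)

inverse = [8/15 -13/15 14/15; -3/5 3/5 -4/5; 2/5 -2/5 1/5]

Gauss-Jordan on [A | I]:
R1 <- (1/-3)*R1:  [    1     1  -2/3  |  -1/3     0     0 ]
R2 <- R2 - (-3)*R1:  [  0  -1  -4  |  -1   1   0 ]
R2 <- (1/-1)*R2:  [  0   1   4  |   1  -1   0 ]
R1 <- R1 - (1)*R2:  [     1      0  -14/3  |   -4/3      1      0 ]
R3 <- R3 - (-2)*R2:  [  0   0   5  |   2  -2   1 ]
R3 <- (1/5)*R3:  [    0     0     1  |   2/5  -2/5   1/5 ]
R1 <- R1 - (-14/3)*R3:  [      1       0       0  |    8/15  -13/15   14/15 ]
R2 <- R2 - (4)*R3:  [    0     1     0  |  -3/5   3/5  -4/5 ]
Right block of [I | A^{-1}] is the inverse:
[ 8/15  -13/15  14/15 ]
[ -3/5     3/5   -4/5 ]
[  2/5    -2/5    1/5 ]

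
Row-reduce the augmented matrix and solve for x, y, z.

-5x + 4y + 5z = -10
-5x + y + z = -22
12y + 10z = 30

(5, 0, 3)

Forward elimination on [A|b]:
R2 <- R2 - (1)*R1:  [   0   -3   -4  -12 ]
R3 <- R3 - (-4)*R2:  [   0    0   -6  -18 ]
Row echelon form:
[ -5   4   5  |  -10 ]
[  0  -3  -4  |  -12 ]
[  0   0  -6  |  -18 ]
Back-substitution:
z = (-18) / -6 = 3
y = (-12 - (-4)*(3)) / -3 = 0
x = (-10 - (4)*(0) - (5)*(3)) / -5 = 5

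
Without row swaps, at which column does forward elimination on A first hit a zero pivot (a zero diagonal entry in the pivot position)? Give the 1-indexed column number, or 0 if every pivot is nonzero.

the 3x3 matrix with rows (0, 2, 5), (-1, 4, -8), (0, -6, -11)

Naive forward elimination:
Pivot entry (1,1) is zero but row 2 has -1 in column 1 -> naive elimination stops; a row interchange (e.g. R1 <-> R2) would be required here.

first zero-pivot column = 1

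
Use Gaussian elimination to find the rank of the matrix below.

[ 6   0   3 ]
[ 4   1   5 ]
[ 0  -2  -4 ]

Row reduction:
R2 <- R2 - (2/3)*R1:  [ 0  1  3 ]
R3 <- R3 - (-2)*R2:  [ 0  0  2 ]
Row echelon form:
[ 6  0  3 ]
[ 0  1  3 ]
[ 0  0  2 ]
Nonzero rows / pivot columns: 3

rank(A) = 3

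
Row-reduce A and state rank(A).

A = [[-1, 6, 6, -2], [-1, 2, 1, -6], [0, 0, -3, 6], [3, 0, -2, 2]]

rank(A) = 4

Row reduction:
R2 <- R2 - (1)*R1:  [  0  -4  -5  -4 ]
R4 <- R4 - (-3)*R1:  [  0  18  16  -4 ]
R4 <- R4 - (-9/2)*R2:  [     0      0  -13/2    -22 ]
R4 <- R4 - (13/6)*R3:  [   0    0    0  -35 ]
Row echelon form:
[ -1   6   6   -2 ]
[  0  -4  -5   -4 ]
[  0   0  -3    6 ]
[  0   0   0  -35 ]
Nonzero rows / pivot columns: 4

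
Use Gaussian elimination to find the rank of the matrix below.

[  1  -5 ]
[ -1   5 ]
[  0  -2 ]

rank(A) = 2

Row reduction:
R2 <- R2 - (-1)*R1:  [ 0  0 ]
R2 <-> R3   (pivot in column 2 was zero)
[ 1  -5 ]
[ 0  -2 ]
[ 0   0 ]
Row echelon form:
[ 1  -5 ]
[ 0  -2 ]
[ 0   0 ]
Nonzero rows / pivot columns: 2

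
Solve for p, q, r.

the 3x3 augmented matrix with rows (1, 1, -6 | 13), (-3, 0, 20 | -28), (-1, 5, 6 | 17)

(-4, 5, -2)

Forward elimination on [A|b]:
R2 <- R2 - (-3)*R1:  [  0   3   2  11 ]
R3 <- R3 - (-1)*R1:  [  0   6   0  30 ]
R3 <- R3 - (2)*R2:  [  0   0  -4   8 ]
Row echelon form:
[ 1  1  -6  |  13 ]
[ 0  3   2  |  11 ]
[ 0  0  -4  |   8 ]
Back-substitution:
r = (8) / -4 = -2
q = (11 - (2)*(-2)) / 3 = 5
p = (13 - (1)*(5) - (-6)*(-2)) / 1 = -4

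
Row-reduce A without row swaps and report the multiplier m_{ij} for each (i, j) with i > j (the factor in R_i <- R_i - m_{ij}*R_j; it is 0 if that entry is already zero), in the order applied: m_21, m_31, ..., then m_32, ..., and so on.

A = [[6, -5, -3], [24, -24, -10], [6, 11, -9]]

multipliers: 4, 1, -4

Forward elimination:
R2 <- R2 - (4)*R1:  [  0  -4   2 ]
R3 <- R3 - (1)*R1:  [  0  16  -6 ]
R3 <- R3 - (-4)*R2:  [ 0  0  2 ]
Multipliers (in order of application): m_{21} = 4, m_{31} = 1, m_{32} = -4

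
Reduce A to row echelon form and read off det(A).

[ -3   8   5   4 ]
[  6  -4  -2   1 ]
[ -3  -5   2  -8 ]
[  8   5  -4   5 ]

Forward elimination:
R2 <- R2 - (-2)*R1:  [  0  12   8   9 ]
R3 <- R3 - (1)*R1:  [   0  -13   -3  -12 ]
R4 <- R4 - (-8/3)*R1:  [    0  79/3  28/3  47/3 ]
R3 <- R3 - (-13/12)*R2:  [    0     0  17/3  -9/4 ]
R4 <- R4 - (79/36)*R2:  [      0       0   -74/9  -49/12 ]
R4 <- R4 - (-74/51)*R3:  [         0          0          0  -1499/204 ]
Upper-triangular form:
[ -3   8     5          4 ]
[  0  12     8          9 ]
[  0   0  17/3       -9/4 ]
[  0   0     0  -1499/204 ]
det(A) = (-1)^0 * (-3) * (12) * (17/3) * (-1499/204) = 1499  (0 row swaps -> sign +1)

det(A) = 1499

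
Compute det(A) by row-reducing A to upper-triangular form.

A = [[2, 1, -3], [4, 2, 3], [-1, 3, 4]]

det(A) = -63

Forward elimination:
R2 <- R2 - (2)*R1:  [ 0  0  9 ]
R3 <- R3 - (-1/2)*R1:  [   0  7/2  5/2 ]
R2 <-> R3   (pivot in column 2 was zero)
[ 2    1   -3 ]
[ 0  7/2  5/2 ]
[ 0    0    9 ]
Upper-triangular form:
[ 2    1   -3 ]
[ 0  7/2  5/2 ]
[ 0    0    9 ]
det(A) = (-1)^1 * (2) * (7/2) * (9) = -63  (1 row swap -> sign -1)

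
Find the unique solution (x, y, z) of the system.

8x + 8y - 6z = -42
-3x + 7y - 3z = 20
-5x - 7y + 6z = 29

(-5, 2, 3)

Forward elimination on [A|b]:
R2 <- R2 - (-3/8)*R1:  [     0     10  -21/4   17/4 ]
R3 <- R3 - (-5/8)*R1:  [    0    -2   9/4  11/4 ]
R3 <- R3 - (-1/5)*R2:  [    0     0   6/5  18/5 ]
Row echelon form:
[ 8   8     -6  |   -42 ]
[ 0  10  -21/4  |  17/4 ]
[ 0   0    6/5  |  18/5 ]
Back-substitution:
z = (18/5) / (6/5) = 3
y = (17/4 - (-21/4)*(3)) / 10 = 2
x = (-42 - (8)*(2) - (-6)*(3)) / 8 = -5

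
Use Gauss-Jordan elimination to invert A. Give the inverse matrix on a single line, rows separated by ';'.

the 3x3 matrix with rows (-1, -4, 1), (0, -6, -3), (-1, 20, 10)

Gauss-Jordan on [A | I]:
R1 <- (1/-1)*R1:  [  1   4  -1  |  -1   0   0 ]
R3 <- R3 - (-1)*R1:  [  0  24   9  |  -1   0   1 ]
R2 <- (1/-6)*R2:  [    0     1   1/2  |     0  -1/6     0 ]
R1 <- R1 - (4)*R2:  [   1    0   -3  |   -1  2/3    0 ]
R3 <- R3 - (24)*R2:  [  0   0  -3  |  -1   4   1 ]
R3 <- (1/-3)*R3:  [    0     0     1  |   1/3  -4/3  -1/3 ]
R1 <- R1 - (-3)*R3:  [     1      0      0  |      0  -10/3     -1 ]
R2 <- R2 - (1/2)*R3:  [    0     1     0  |  -1/6   1/2   1/6 ]
Right block of [I | A^{-1}] is the inverse:
[    0  -10/3    -1 ]
[ -1/6    1/2   1/6 ]
[  1/3   -4/3  -1/3 ]

inverse = [0 -10/3 -1; -1/6 1/2 1/6; 1/3 -4/3 -1/3]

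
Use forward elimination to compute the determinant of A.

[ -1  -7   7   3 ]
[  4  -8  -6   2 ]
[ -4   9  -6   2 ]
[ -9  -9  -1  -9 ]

Forward elimination:
R2 <- R2 - (-4)*R1:  [   0  -36   22   14 ]
R3 <- R3 - (4)*R1:  [   0   37  -34  -10 ]
R4 <- R4 - (9)*R1:  [   0   54  -64  -36 ]
R3 <- R3 - (-37/36)*R2:  [       0        0  -205/18    79/18 ]
R4 <- R4 - (-3/2)*R2:  [   0    0  -31  -15 ]
R4 <- R4 - (558/205)*R3:  [         0          0          0  -5524/205 ]
Upper-triangular form:
[ -1   -7        7          3 ]
[  0  -36       22         14 ]
[  0    0  -205/18      79/18 ]
[  0    0        0  -5524/205 ]
det(A) = (-1)^0 * (-1) * (-36) * (-205/18) * (-5524/205) = 11048  (0 row swaps -> sign +1)

det(A) = 11048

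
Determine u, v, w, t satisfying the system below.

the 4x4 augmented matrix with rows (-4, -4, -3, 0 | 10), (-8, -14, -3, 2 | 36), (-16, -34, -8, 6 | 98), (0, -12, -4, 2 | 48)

Forward elimination on [A|b]:
R2 <- R2 - (2)*R1:  [  0  -6   3   2  16 ]
R3 <- R3 - (4)*R1:  [   0  -18    4    6   58 ]
R3 <- R3 - (3)*R2:  [  0   0  -5   0  10 ]
R4 <- R4 - (2)*R2:  [   0    0  -10   -2   16 ]
R4 <- R4 - (2)*R3:  [  0   0   0  -2  -4 ]
Row echelon form:
[ -4  -4  -3   0  |  10 ]
[  0  -6   3   2  |  16 ]
[  0   0  -5   0  |  10 ]
[  0   0   0  -2  |  -4 ]
Back-substitution:
t = (-4) / -2 = 2
w = (10) / -5 = -2
v = (16 - (3)*(-2) - (2)*(2)) / -6 = -3
u = (10 - (-4)*(-3) - (-3)*(-2)) / -4 = 2

(2, -3, -2, 2)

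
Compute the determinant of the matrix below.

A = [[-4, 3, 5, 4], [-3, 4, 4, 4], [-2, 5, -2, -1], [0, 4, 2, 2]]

Forward elimination:
R2 <- R2 - (3/4)*R1:  [   0  7/4  1/4    1 ]
R3 <- R3 - (1/2)*R1:  [    0   7/2  -9/2    -3 ]
R3 <- R3 - (2)*R2:  [  0   0  -5  -5 ]
R4 <- R4 - (16/7)*R2:  [    0     0  10/7  -2/7 ]
R4 <- R4 - (-2/7)*R3:  [     0      0      0  -12/7 ]
Upper-triangular form:
[ -4    3    5      4 ]
[  0  7/4  1/4      1 ]
[  0    0   -5     -5 ]
[  0    0    0  -12/7 ]
det(A) = (-1)^0 * (-4) * (7/4) * (-5) * (-12/7) = -60  (0 row swaps -> sign +1)

det(A) = -60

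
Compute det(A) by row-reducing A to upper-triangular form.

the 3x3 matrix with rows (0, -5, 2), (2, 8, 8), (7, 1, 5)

det(A) = -338

Forward elimination:
R1 <-> R2   (pivot in column 1 was zero)
[ 2   8  8 ]
[ 0  -5  2 ]
[ 7   1  5 ]
R3 <- R3 - (7/2)*R1:  [   0  -27  -23 ]
R3 <- R3 - (27/5)*R2:  [      0       0  -169/5 ]
Upper-triangular form:
[ 2   8       8 ]
[ 0  -5       2 ]
[ 0   0  -169/5 ]
det(A) = (-1)^1 * (2) * (-5) * (-169/5) = -338  (1 row swap -> sign -1)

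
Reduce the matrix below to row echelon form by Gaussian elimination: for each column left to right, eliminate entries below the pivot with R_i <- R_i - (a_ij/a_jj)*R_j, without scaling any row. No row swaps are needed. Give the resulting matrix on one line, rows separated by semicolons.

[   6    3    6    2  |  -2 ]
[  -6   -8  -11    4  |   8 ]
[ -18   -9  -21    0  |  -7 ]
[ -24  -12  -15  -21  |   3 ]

REF = [6 3 6 2 -2; 0 -5 -5 6 6; 0 0 -3 6 -13; 0 0 0 5 -44]

Forward elimination:
R2 <- R2 - (-1)*R1:  [  0  -5  -5   6   6 ]
R3 <- R3 - (-3)*R1:  [   0    0   -3    6  -13 ]
R4 <- R4 - (-4)*R1:  [   0    0    9  -13   -5 ]
R4 <- R4 - (-3)*R3:  [   0    0    0    5  -44 ]
Row echelon form:
[ 6   3   6  2  |   -2 ]
[ 0  -5  -5  6  |    6 ]
[ 0   0  -3  6  |  -13 ]
[ 0   0   0  5  |  -44 ]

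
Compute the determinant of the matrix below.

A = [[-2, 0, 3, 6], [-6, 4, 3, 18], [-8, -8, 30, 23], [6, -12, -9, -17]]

Forward elimination:
R2 <- R2 - (3)*R1:  [  0   4  -6   0 ]
R3 <- R3 - (4)*R1:  [  0  -8  18  -1 ]
R4 <- R4 - (-3)*R1:  [   0  -12    0    1 ]
R3 <- R3 - (-2)*R2:  [  0   0   6  -1 ]
R4 <- R4 - (-3)*R2:  [   0    0  -18    1 ]
R4 <- R4 - (-3)*R3:  [  0   0   0  -2 ]
Upper-triangular form:
[ -2  0   3   6 ]
[  0  4  -6   0 ]
[  0  0   6  -1 ]
[  0  0   0  -2 ]
det(A) = (-1)^0 * (-2) * (4) * (6) * (-2) = 96  (0 row swaps -> sign +1)

det(A) = 96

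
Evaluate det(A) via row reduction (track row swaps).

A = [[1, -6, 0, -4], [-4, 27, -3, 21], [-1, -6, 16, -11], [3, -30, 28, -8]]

det(A) = 48

Forward elimination:
R2 <- R2 - (-4)*R1:  [  0   3  -3   5 ]
R3 <- R3 - (-1)*R1:  [   0  -12   16  -15 ]
R4 <- R4 - (3)*R1:  [   0  -12   28    4 ]
R3 <- R3 - (-4)*R2:  [ 0  0  4  5 ]
R4 <- R4 - (-4)*R2:  [  0   0  16  24 ]
R4 <- R4 - (4)*R3:  [ 0  0  0  4 ]
Upper-triangular form:
[ 1  -6   0  -4 ]
[ 0   3  -3   5 ]
[ 0   0   4   5 ]
[ 0   0   0   4 ]
det(A) = (-1)^0 * (1) * (3) * (4) * (4) = 48  (0 row swaps -> sign +1)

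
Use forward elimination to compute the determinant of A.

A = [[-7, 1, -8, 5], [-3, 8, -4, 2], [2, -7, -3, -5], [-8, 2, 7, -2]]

Forward elimination:
R2 <- R2 - (3/7)*R1:  [    0  53/7  -4/7  -1/7 ]
R3 <- R3 - (-2/7)*R1:  [     0  -47/7  -37/7  -25/7 ]
R4 <- R4 - (8/7)*R1:  [     0    6/7  113/7  -54/7 ]
R3 <- R3 - (-47/53)*R2:  [       0        0  -307/53  -196/53 ]
R4 <- R4 - (6/53)*R2:  [       0        0   859/53  -408/53 ]
R4 <- R4 - (-859/307)*R3:  [         0          0          0  -5540/307 ]
Upper-triangular form:
[ -7     1       -8          5 ]
[  0  53/7     -4/7       -1/7 ]
[  0     0  -307/53    -196/53 ]
[  0     0        0  -5540/307 ]
det(A) = (-1)^0 * (-7) * (53/7) * (-307/53) * (-5540/307) = -5540  (0 row swaps -> sign +1)

det(A) = -5540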